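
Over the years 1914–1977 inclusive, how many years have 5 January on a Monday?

10

Track 5 January's weekday year by year (advancing +1, or +2 across a Feb 29):
  1914: Mon ✓  1915: Tue (+1)  1916: Wed (+1)  1917: Fri (+2)  1918: Sat (+1)
  1919: Sun (+1)  1920: Mon (+1) ✓  1921: Wed (+2)  1922: Thu (+1)  1923: Fri (+1)
  1924: Sat (+1)  1925: Mon (+2) ✓  1926: Tue (+1)  1927: Wed (+1)  … (36 more years) …
  1964: Sun (+1)  1965: Tue (+2)  1966: Wed (+1)  1967: Thu (+1)  1968: Fri (+1)
  1969: Sun (+2)  1970: Mon (+1) ✓  1971: Tue (+1)  1972: Wed (+1)  1973: Fri (+2)
  1974: Sat (+1)  1975: Sun (+1)  1976: Mon (+1) ✓  1977: Wed (+2)
Monday years: 1914, 1920, 1925, 1931, 1942, 1948, 1953, 1959, 1970, 1976 — 10 in total.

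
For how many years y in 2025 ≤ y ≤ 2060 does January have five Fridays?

17

January has 31 days; it has five Fridays when Friday falls among the first (month-length − 28) days — i.e. when January 1 is one of Friday/Thursday/Wednesday.
January 1 by year: 2025:Wed✓ 2026:Thu✓ 2027:Fri✓ 2028:Sat 2029:Mon 2030:Tue 2031:Wed✓ 2032:Thu✓ 2033:Sat 2034:Sun 2035:Mon 2036:Tue 2037:Thu✓ 2038:Fri✓ 2039:Sat …(6 more)… 2046:Mon 2047:Tue 2048:Wed✓ 2049:Fri✓ 2050:Sat 2051:Sun 2052:Mon 2053:Wed✓ 2054:Thu✓ 2055:Fri✓ 2056:Sat 2057:Mon 2058:Tue 2059:Wed✓ 2060:Thu✓
Years with five Fridays: 2025, 2026, 2027, 2031, 2032, 2037, 2038, 2042, 2043, 2044, 2048, 2049, 2053, 2054, 2055, 2059, 2060 → 17.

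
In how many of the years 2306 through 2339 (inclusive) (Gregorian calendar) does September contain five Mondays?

September has 30 days; it has five Mondays when Monday falls among the first (month-length − 28) days — i.e. when September 1 is one of Monday/Sunday.
September 1 by year: 2306:Sat 2307:Sun✓ 2308:Tue 2309:Wed 2310:Thu 2311:Fri 2312:Sun✓ 2313:Mon✓ 2314:Tue 2315:Wed 2316:Fri 2317:Sat 2318:Sun✓ 2319:Mon✓ 2320:Wed …(4 more)… 2325:Tue 2326:Wed 2327:Thu 2328:Sat 2329:Sun✓ 2330:Mon✓ 2331:Tue 2332:Thu 2333:Fri 2334:Sat 2335:Sun✓ 2336:Tue 2337:Wed 2338:Thu 2339:Fri
Years with five Mondays: 2307, 2312, 2313, 2318, 2319, 2324, 2329, 2330, 2335 → 9.

9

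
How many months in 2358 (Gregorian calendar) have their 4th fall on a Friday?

2

Check the 4th of each month of 2358: Jan 4: Sat, Feb 4: Tue, Mar 4: Tue, Apr 4: Fri, May 4: Sun, Jun 4: Wed, Jul 4: Fri, Aug 4: Mon, Sep 4: Thu, Oct 4: Sat, Nov 4: Tue, Dec 4: Thu.
Friday occurs in April, July — 2 months.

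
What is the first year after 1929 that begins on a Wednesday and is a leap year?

Jan 1 advances by 2 weekdays after a leap year and by 1 after a common year.
1929: Jan 1 is Tuesday.
1930: Wednesday
1931: Thursday
1932: Friday (leap)
1933: Sunday
1934: Monday
1935: Tuesday
1936: Wednesday (leap)
1936 begins on a Wednesday and is a leap year.

1936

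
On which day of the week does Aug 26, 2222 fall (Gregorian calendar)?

Monday

January 1, 2222 is a Tuesday.
August 26 is day 238 of the year, i.e. 237 days after Jan 1.
237 mod 7 = 6, so advance 6 weekdays from Tuesday: Monday.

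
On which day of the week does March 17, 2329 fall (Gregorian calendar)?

January 1, 2329 is a Tuesday.
March 17 is day 76 of the year, i.e. 75 days after Jan 1.
75 mod 7 = 5, so advance 5 weekdays from Tuesday: Sunday.

Sunday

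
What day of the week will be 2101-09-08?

Thursday

January 1, 2101 is a Saturday.
September 8 is day 251 of the year, i.e. 250 days after Jan 1.
250 mod 7 = 5, so advance 5 weekdays from Saturday: Thursday.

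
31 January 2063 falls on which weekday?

January 1, 2063 is a Monday.
January 31 is day 31 of the year, i.e. 30 days after Jan 1.
30 mod 7 = 2, so advance 2 weekdays from Monday: Wednesday.

Wednesday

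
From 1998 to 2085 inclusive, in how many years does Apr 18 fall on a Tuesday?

13

Track Apr 18's weekday year by year (advancing +1, or +2 across a Feb 29):
  1998: Sat  1999: Sun (+1)  2000: Tue (+2) ✓  2001: Wed (+1)  2002: Thu (+1)
  2003: Fri (+1)  2004: Sun (+2)  2005: Mon (+1)  2006: Tue (+1) ✓  2007: Wed (+1)
  2008: Fri (+2)  2009: Sat (+1)  2010: Sun (+1)  2011: Mon (+1)  … (60 more years) …
  2072: Mon (+2)  2073: Tue (+1) ✓  2074: Wed (+1)  2075: Thu (+1)  2076: Sat (+2)
  2077: Sun (+1)  2078: Mon (+1)  2079: Tue (+1) ✓  2080: Thu (+2)  2081: Fri (+1)
  2082: Sat (+1)  2083: Sun (+1)  2084: Tue (+2) ✓  2085: Wed (+1)
Tuesday years: 2000, 2006, 2017, 2023, 2028, 2034, 2045, 2051, 2056, 2062, 2073, 2079, 2084 — 13 in total.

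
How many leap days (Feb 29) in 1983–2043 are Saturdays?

Leap years in 1983–2043: 15 of them.
Feb 29 weekday advances by 5 (mod 7) from one leap year to the next four years later (or differs when a century non-leap intervenes).
Leap-day weekdays: 1984:Wed 1988:Mon 1992:Sat✓ 1996:Thu 2000:Tue 2004:Sun 2008:Fri 2012:Wed 2016:Mon 2020:Sat✓ 2024:Thu 2028:Tue 2032:Sun 2036:Fri 2040:Wed
Saturday: 1992, 2020 → 2.

2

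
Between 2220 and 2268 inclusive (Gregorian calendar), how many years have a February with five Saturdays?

February has 28 days (29 in leap years); it has five Saturdays when Saturday falls among the first (month-length − 28) days — i.e. when February 1 is Saturday in a leap year (never in a common year).
February 1 by year: 2220:Tue 2221:Thu 2222:Fri 2223:Sat 2224:Sun 2225:Tue 2226:Wed 2227:Thu 2228:Fri 2229:Sun 2230:Mon 2231:Tue 2232:Wed 2233:Fri 2234:Sat …(19 more)… 2254:Wed 2255:Thu 2256:Fri 2257:Sun 2258:Mon 2259:Tue 2260:Wed 2261:Fri 2262:Sat 2263:Sun 2264:Mon 2265:Wed 2266:Thu 2267:Fri 2268:Sat✓
Years with five Saturdays: 2240, 2268 → 2.

2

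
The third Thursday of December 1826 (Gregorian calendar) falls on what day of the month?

21

December 1, 1826 is a Friday, so the first Thursday is the 7th.
The third Thursday is 7 + 14 = 21.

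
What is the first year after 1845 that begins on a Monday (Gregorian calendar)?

1849

Jan 1 advances by 2 weekdays after a leap year and by 1 after a common year.
1845: Jan 1 is Wednesday.
1846: Thursday
1847: Friday
1848: Saturday (leap)
1849: Monday
1849 begins on a Monday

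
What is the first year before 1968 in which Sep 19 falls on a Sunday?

1965

From one year to the next, a fixed date's weekday advances by 1, or by 2 when a Feb 29 lies between the two dates.
1968: September 19 is Thursday.
1967: Tuesday (−2)
1966: Monday (−1)
1965: Sunday (−1)
Sep 19 falls on a Sunday in 1965.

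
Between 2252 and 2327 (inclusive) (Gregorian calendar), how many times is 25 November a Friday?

12

Track 25 November's weekday year by year (advancing +1, or +2 across a Feb 29):
  2252: Thu  2253: Fri (+1) ✓  2254: Sat (+1)  2255: Sun (+1)  2256: Tue (+2)
  2257: Wed (+1)  2258: Thu (+1)  2259: Fri (+1) ✓  2260: Sun (+2)  2261: Mon (+1)
  2262: Tue (+1)  2263: Wed (+1)  2264: Fri (+2) ✓  2265: Sat (+1)  … (48 more years) …
  2314: Wed (+1)  2315: Thu (+1)  2316: Sat (+2)  2317: Sun (+1)  2318: Mon (+1)
  2319: Tue (+1)  2320: Thu (+2)  2321: Fri (+1) ✓  2322: Sat (+1)  2323: Sun (+1)
  2324: Tue (+2)  2325: Wed (+1)  2326: Thu (+1)  2327: Fri (+1) ✓
Friday years: 2253, 2259, 2264, 2270, 2281, 2287, 2292, 2298, 2304, 2310, 2321, 2327 — 12 in total.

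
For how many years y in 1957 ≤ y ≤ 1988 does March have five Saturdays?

14

March has 31 days; it has five Saturdays when Saturday falls among the first (month-length − 28) days — i.e. when March 1 is one of Saturday/Friday/Thursday.
March 1 by year: 1957:Fri✓ 1958:Sat✓ 1959:Sun 1960:Tue 1961:Wed 1962:Thu✓ 1963:Fri✓ 1964:Sun 1965:Mon 1966:Tue 1967:Wed 1968:Fri✓ 1969:Sat✓ 1970:Sun 1971:Mon 1972:Wed 1973:Thu✓ 1974:Fri✓ 1975:Sat✓ 1976:Mon 1977:Tue 1978:Wed 1979:Thu✓ 1980:Sat✓ 1981:Sun 1982:Mon 1983:Tue 1984:Thu✓ 1985:Fri✓ 1986:Sat✓ 1987:Sun 1988:Tue
Years with five Saturdays: 1957, 1958, 1962, 1963, 1968, 1969, 1973, 1974, 1975, 1979, 1980, 1984, 1985, 1986 → 14.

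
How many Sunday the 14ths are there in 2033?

1

Check the 14th of each month of 2033: Jan 14: Fri, Feb 14: Mon, Mar 14: Mon, Apr 14: Thu, May 14: Sat, Jun 14: Tue, Jul 14: Thu, Aug 14: Sun, Sep 14: Wed, Oct 14: Fri, Nov 14: Mon, Dec 14: Wed.
Sunday occurs in August — 1 month.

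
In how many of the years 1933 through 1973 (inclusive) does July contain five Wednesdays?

17

July has 31 days; it has five Wednesdays when Wednesday falls among the first (month-length − 28) days — i.e. when July 1 is one of Wednesday/Tuesday/Monday.
July 1 by year: 1933:Sat 1934:Sun 1935:Mon✓ 1936:Wed✓ 1937:Thu 1938:Fri 1939:Sat 1940:Mon✓ 1941:Tue✓ 1942:Wed✓ 1943:Thu 1944:Sat 1945:Sun 1946:Mon✓ 1947:Tue✓ …(11 more)… 1959:Wed✓ 1960:Fri 1961:Sat 1962:Sun 1963:Mon✓ 1964:Wed✓ 1965:Thu 1966:Fri 1967:Sat 1968:Mon✓ 1969:Tue✓ 1970:Wed✓ 1971:Thu 1972:Sat 1973:Sun
Years with five Wednesdays: 1935, 1936, 1940, 1941, 1942, 1946, 1947, 1952, 1953, 1957, 1958, 1959, 1963, 1964, 1968, 1969, 1970 → 17.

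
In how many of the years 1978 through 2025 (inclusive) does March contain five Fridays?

March has 31 days; it has five Fridays when Friday falls among the first (month-length − 28) days — i.e. when March 1 is one of Friday/Thursday/Wednesday.
March 1 by year: 1978:Wed✓ 1979:Thu✓ 1980:Sat 1981:Sun 1982:Mon 1983:Tue 1984:Thu✓ 1985:Fri✓ 1986:Sat 1987:Sun 1988:Tue 1989:Wed✓ 1990:Thu✓ 1991:Fri✓ 1992:Sun …(18 more)… 2011:Tue 2012:Thu✓ 2013:Fri✓ 2014:Sat 2015:Sun 2016:Tue 2017:Wed✓ 2018:Thu✓ 2019:Fri✓ 2020:Sun 2021:Mon 2022:Tue 2023:Wed✓ 2024:Fri✓ 2025:Sat
Years with five Fridays: 1978, 1979, 1984, 1985, 1989, 1990, 1991, 1995, 1996, 2000, 2001, 2002, 2006, 2007, 2012, 2013, 2017, 2018, 2019, 2023, 2024 → 21.

21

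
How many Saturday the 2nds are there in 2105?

1

Check the 2nd of each month of 2105: Jan 2: Fri, Feb 2: Mon, Mar 2: Mon, Apr 2: Thu, May 2: Sat, Jun 2: Tue, Jul 2: Thu, Aug 2: Sun, Sep 2: Wed, Oct 2: Fri, Nov 2: Mon, Dec 2: Wed.
Saturday occurs in May — 1 month.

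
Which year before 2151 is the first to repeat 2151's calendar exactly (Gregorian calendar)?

2145

Two years share a calendar iff Jan 1 falls on the same weekday and both are leap or both are common. 2151: Jan 1 is Friday, common year.
2150: Jan 1 Thursday, common
2149: Jan 1 Wednesday, common
2148: Jan 1 Monday, leap
2147: Jan 1 Sunday, common
2146: Jan 1 Saturday, common
2145: Jan 1 Friday, common
2145 matches on both conditions.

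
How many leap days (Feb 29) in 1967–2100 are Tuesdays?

5

Leap years in 1967–2100: 33 of them.
Feb 29 weekday advances by 5 (mod 7) from one leap year to the next four years later (or differs when a century non-leap intervenes).
Leap-day weekdays: 1968:Thu 1972:Tue✓ 1976:Sun 1980:Fri 1984:Wed 1988:Mon 1992:Sat 1996:Thu 2000:Tue✓ 2004:Sun 2008:Fri 2012:Wed 2016:Mon …(7 more)… 2048:Sat 2052:Thu 2056:Tue✓ 2060:Sun 2064:Fri 2068:Wed 2072:Mon 2076:Sat 2080:Thu 2084:Tue✓ 2088:Sun 2092:Fri 2096:Wed
Tuesday: 1972, 2000, 2028, 2056, 2084 → 5.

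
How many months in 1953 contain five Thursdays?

A month of length L has five Thursdays iff its first Thursday is on day ≤ L−28 (so day 1–3 in a 31-day month, 1–2 in a 30-day month, day 1 in a leap February).
Checking each month of 1953: Jan starts Thu (31d) ✓; Feb starts Sun (28d); Mar starts Sun (31d); Apr starts Wed (30d) ✓; May starts Fri (31d); Jun starts Mon (30d); Jul starts Wed (31d) ✓; Aug starts Sat (31d); Sep starts Tue (30d); Oct starts Thu (31d) ✓; Nov starts Sun (30d); Dec starts Tue (31d) ✓.
Five-Thursday months: January, April, July, October, December → 5.

5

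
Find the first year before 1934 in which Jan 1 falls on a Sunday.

1933

Jan 1 advances by 2 weekdays after a leap year and by 1 after a common year.
1934: Jan 1 is Monday.
1933: Sunday
1933 begins on a Sunday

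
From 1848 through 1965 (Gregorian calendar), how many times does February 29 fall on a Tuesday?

Leap years in 1848–1965: 29 of them.
Feb 29 weekday advances by 5 (mod 7) from one leap year to the next four years later (or differs when a century non-leap intervenes).
Leap-day weekdays: 1848:Tue✓ 1852:Sun 1856:Fri 1860:Wed 1864:Mon 1868:Sat 1872:Thu 1876:Tue✓ 1880:Sun 1884:Fri 1888:Wed 1892:Mon 1896:Sat …(3 more)… 1916:Tue✓ 1920:Sun 1924:Fri 1928:Wed 1932:Mon 1936:Sat 1940:Thu 1944:Tue✓ 1948:Sun 1952:Fri 1956:Wed 1960:Mon 1964:Sat
Tuesday: 1848, 1876, 1916, 1944 → 4.

4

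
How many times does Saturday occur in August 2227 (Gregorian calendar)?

4

August 2227 has 31 days and begins on Wednesday.
The first Saturday is August 4.
Saturdays fall on 4, 11, 18, 25 — that's 4.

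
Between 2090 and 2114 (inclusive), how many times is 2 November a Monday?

Track 2 November's weekday year by year (advancing +1, or +2 across a Feb 29):
  2090: Thu  2091: Fri (+1)  2092: Sun (+2)  2093: Mon (+1) ✓  2094: Tue (+1)
  2095: Wed (+1)  2096: Fri (+2)  2097: Sat (+1)  2098: Sun (+1)  2099: Mon (+1) ✓
  2100: Tue (+1)  2101: Wed (+1)  2102: Thu (+1)  2103: Fri (+1)  2104: Sun (+2)
  2105: Mon (+1) ✓  2106: Tue (+1)  2107: Wed (+1)  2108: Fri (+2)  2109: Sat (+1)
  2110: Sun (+1)  2111: Mon (+1) ✓  2112: Wed (+2)  2113: Thu (+1)  2114: Fri (+1)
Monday years: 2093, 2099, 2105, 2111 — 4 in total.

4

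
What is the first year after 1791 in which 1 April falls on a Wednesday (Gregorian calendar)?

From one year to the next, a fixed date's weekday advances by 1, or by 2 when a Feb 29 lies between the two dates.
1791: April 1 is Friday.
1792: Sunday (+2)
1793: Monday (+1)
1794: Tuesday (+1)
1795: Wednesday (+1)
1 April falls on a Wednesday in 1795.

1795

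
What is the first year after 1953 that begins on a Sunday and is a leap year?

1956

Jan 1 advances by 2 weekdays after a leap year and by 1 after a common year.
1953: Jan 1 is Thursday.
1954: Friday
1955: Saturday
1956: Sunday (leap)
1956 begins on a Sunday and is a leap year.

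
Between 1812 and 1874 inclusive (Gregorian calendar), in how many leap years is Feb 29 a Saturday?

Leap years in 1812–1874: 16 of them.
Feb 29 weekday advances by 5 (mod 7) from one leap year to the next four years later (or differs when a century non-leap intervenes).
Leap-day weekdays: 1812:Sat✓ 1816:Thu 1820:Tue 1824:Sun 1828:Fri 1832:Wed 1836:Mon 1840:Sat✓ 1844:Thu 1848:Tue 1852:Sun 1856:Fri 1860:Wed 1864:Mon 1868:Sat✓ 1872:Thu
Saturday: 1812, 1840, 1868 → 3.

3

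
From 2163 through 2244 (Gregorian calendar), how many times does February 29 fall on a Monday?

Leap years in 2163–2244: 20 of them.
Feb 29 weekday advances by 5 (mod 7) from one leap year to the next four years later (or differs when a century non-leap intervenes).
Leap-day weekdays: 2164:Wed 2168:Mon✓ 2172:Sat 2176:Thu 2180:Tue 2184:Sun 2188:Fri 2192:Wed 2196:Mon✓ 2204:Wed 2208:Mon✓ 2212:Sat 2216:Thu 2220:Tue 2224:Sun 2228:Fri 2232:Wed 2236:Mon✓ 2240:Sat 2244:Thu
Monday: 2168, 2196, 2208, 2236 → 4.

4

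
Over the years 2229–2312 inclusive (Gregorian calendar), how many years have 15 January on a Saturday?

11

Track 15 January's weekday year by year (advancing +1, or +2 across a Feb 29):
  2229: Thu  2230: Fri (+1)  2231: Sat (+1) ✓  2232: Sun (+1)  2233: Tue (+2)
  2234: Wed (+1)  2235: Thu (+1)  2236: Fri (+1)  2237: Sun (+2)  2238: Mon (+1)
  2239: Tue (+1)  2240: Wed (+1)  2241: Fri (+2)  2242: Sat (+1) ✓  … (56 more years) …
  2299: Sun (+1)  2300: Mon (+1)  2301: Tue (+1)  2302: Wed (+1)  2303: Thu (+1)
  2304: Fri (+1)  2305: Sun (+2)  2306: Mon (+1)  2307: Tue (+1)  2308: Wed (+1)
  2309: Fri (+2)  2310: Sat (+1) ✓  2311: Sun (+1)  2312: Mon (+1)
Saturday years: 2231, 2242, 2248, 2253, 2259, 2270, 2276, 2281, 2287, 2298, 2310 — 11 in total.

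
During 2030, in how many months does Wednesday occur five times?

A month of length L has five Wednesdays iff its first Wednesday is on day ≤ L−28 (so day 1–3 in a 31-day month, 1–2 in a 30-day month, day 1 in a leap February).
Checking each month of 2030: Jan starts Tue (31d) ✓; Feb starts Fri (28d); Mar starts Fri (31d); Apr starts Mon (30d); May starts Wed (31d) ✓; Jun starts Sat (30d); Jul starts Mon (31d) ✓; Aug starts Thu (31d); Sep starts Sun (30d); Oct starts Tue (31d) ✓; Nov starts Fri (30d); Dec starts Sun (31d).
Five-Wednesday months: January, May, July, October → 4.

4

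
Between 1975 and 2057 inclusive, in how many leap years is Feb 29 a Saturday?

Leap years in 1975–2057: 21 of them.
Feb 29 weekday advances by 5 (mod 7) from one leap year to the next four years later (or differs when a century non-leap intervenes).
Leap-day weekdays: 1976:Sun 1980:Fri 1984:Wed 1988:Mon 1992:Sat✓ 1996:Thu 2000:Tue 2004:Sun 2008:Fri 2012:Wed 2016:Mon 2020:Sat✓ 2024:Thu 2028:Tue 2032:Sun 2036:Fri 2040:Wed 2044:Mon 2048:Sat✓ 2052:Thu 2056:Tue
Saturday: 1992, 2020, 2048 → 3.

3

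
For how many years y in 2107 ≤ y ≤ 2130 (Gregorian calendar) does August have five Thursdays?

11

August has 31 days; it has five Thursdays when Thursday falls among the first (month-length − 28) days — i.e. when August 1 is one of Thursday/Wednesday/Tuesday.
August 1 by year: 2107:Mon 2108:Wed✓ 2109:Thu✓ 2110:Fri 2111:Sat 2112:Mon 2113:Tue✓ 2114:Wed✓ 2115:Thu✓ 2116:Sat 2117:Sun 2118:Mon 2119:Tue✓ 2120:Thu✓ 2121:Fri 2122:Sat 2123:Sun 2124:Tue✓ 2125:Wed✓ 2126:Thu✓ 2127:Fri 2128:Sun 2129:Mon 2130:Tue✓
Years with five Thursdays: 2108, 2109, 2113, 2114, 2115, 2119, 2120, 2124, 2125, 2126, 2130 → 11.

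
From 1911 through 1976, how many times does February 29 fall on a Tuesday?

3

Leap years in 1911–1976: 17 of them.
Feb 29 weekday advances by 5 (mod 7) from one leap year to the next four years later (or differs when a century non-leap intervenes).
Leap-day weekdays: 1912:Thu 1916:Tue✓ 1920:Sun 1924:Fri 1928:Wed 1932:Mon 1936:Sat 1940:Thu 1944:Tue✓ 1948:Sun 1952:Fri 1956:Wed 1960:Mon 1964:Sat 1968:Thu 1972:Tue✓ 1976:Sun
Tuesday: 1916, 1944, 1972 → 3.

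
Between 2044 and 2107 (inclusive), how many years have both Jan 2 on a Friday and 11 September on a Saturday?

2

Check each year's weekday for Jan 2 and 11 September:
  2044: Sat/Sun  2045: Mon/Mon  2046: Tue/Tue  2047: Wed/Wed  2048: Thu/Fri  2049: Sat/Sat  2050: Sun/Sun  2051: Mon/Mon  2052: Tue/Wed  2053: Thu/Thu  2054: Fri/Fri  2055: Sat/Sat  2056: Sun/Mon  2057: Tue/Tue  …(36 more)…  2094: Sat/Sat  2095: Sun/Sun  2096: Mon/Tue  2097: Wed/Wed  2098: Thu/Thu  2099: Fri/Fri  2100: Sat/Sat  2101: Sun/Sun  2102: Mon/Mon  2103: Tue/Tue  2104: Wed/Thu  2105: Fri/Fri  2106: Sat/Sat  2107: Sun/Sun
Both conditions hold in: 2060, 2088 — 2.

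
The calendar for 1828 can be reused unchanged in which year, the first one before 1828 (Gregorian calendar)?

1788

Two years share a calendar iff Jan 1 falls on the same weekday and both are leap or both are common. 1828: Jan 1 is Tuesday, leap year.
1827: Jan 1 Monday, common
1826: Jan 1 Sunday, common
1825: Jan 1 Saturday, common
1824: Jan 1 Thursday, leap
1823: Jan 1 Wednesday, common
1822: Jan 1 Tuesday, common
1821: Jan 1 Monday, common
1820: Jan 1 Saturday, leap
1819: Jan 1 Friday, common
1818: Jan 1 Thursday, common
1817: Jan 1 Wednesday, common
1816: Jan 1 Monday, leap
1815: Jan 1 Sunday, common
1814: Jan 1 Saturday, common
1813: Jan 1 Friday, common
1812: Jan 1 Wednesday, leap
1811: Jan 1 Tuesday, common
1810: Jan 1 Monday, common
1809: Jan 1 Sunday, common
1808: Jan 1 Friday, leap
1807: Jan 1 Thursday, common
1806: Jan 1 Wednesday, common
1805: Jan 1 Tuesday, common
1804: Jan 1 Sunday, leap
1803: Jan 1 Saturday, common
1802: Jan 1 Friday, common
1801: Jan 1 Thursday, common
1800: Jan 1 Wednesday, common
1799: Jan 1 Tuesday, common
1798: Jan 1 Monday, common
1797: Jan 1 Sunday, common
1796: Jan 1 Friday, leap
1795: Jan 1 Thursday, common
1794: Jan 1 Wednesday, common
1793: Jan 1 Tuesday, common
1792: Jan 1 Sunday, leap
1791: Jan 1 Saturday, common
1790: Jan 1 Friday, common
1789: Jan 1 Thursday, common
1788: Jan 1 Tuesday, leap
1788 matches on both conditions.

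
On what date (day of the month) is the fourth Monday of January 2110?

27

January 1, 2110 is a Wednesday, so the first Monday is the 6th.
The fourth Monday is 6 + 21 = 27.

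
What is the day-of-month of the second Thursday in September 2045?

September 1, 2045 is a Friday, so the first Thursday is the 7th.
The second Thursday is 7 + 7 = 14.

14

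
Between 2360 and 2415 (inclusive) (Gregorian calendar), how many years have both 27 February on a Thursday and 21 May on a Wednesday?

6

Check each year's weekday for 27 February and 21 May:
  2360: Sat/Sat  2361: Mon/Sun  2362: Tue/Mon  2363: Wed/Tue  2364: Thu/Thu  2365: Sat/Fri  2366: Sun/Sat  2367: Mon/Sun  2368: Tue/Tue  2369: Thu/Wed ✓  2370: Fri/Thu  2371: Sat/Fri  2372: Sun/Sun  2373: Tue/Mon  …(28 more)…  2402: Wed/Tue  2403: Thu/Wed ✓  2404: Fri/Fri  2405: Sun/Sat  2406: Mon/Sun  2407: Tue/Mon  2408: Wed/Wed  2409: Fri/Thu  2410: Sat/Fri  2411: Sun/Sat  2412: Mon/Mon  2413: Wed/Tue  2414: Thu/Wed ✓  2415: Fri/Thu
Both conditions hold in: 2369, 2375, 2386, 2397, 2403, 2414 — 6.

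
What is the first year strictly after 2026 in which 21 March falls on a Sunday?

From one year to the next, a fixed date's weekday advances by 1, or by 2 when a Feb 29 lies between the two dates.
2026: March 21 is Saturday.
2027: Sunday (+1)
21 March falls on a Sunday in 2027.

2027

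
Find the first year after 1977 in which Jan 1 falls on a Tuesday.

1980

Jan 1 advances by 2 weekdays after a leap year and by 1 after a common year.
1977: Jan 1 is Saturday.
1978: Sunday
1979: Monday
1980: Tuesday (leap)
1980 begins on a Tuesday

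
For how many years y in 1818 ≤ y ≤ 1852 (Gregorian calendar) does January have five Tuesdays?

14

January has 31 days; it has five Tuesdays when Tuesday falls among the first (month-length − 28) days — i.e. when January 1 is one of Tuesday/Monday/Sunday.
January 1 by year: 1818:Thu 1819:Fri 1820:Sat 1821:Mon✓ 1822:Tue✓ 1823:Wed 1824:Thu 1825:Sat 1826:Sun✓ 1827:Mon✓ 1828:Tue✓ 1829:Thu 1830:Fri 1831:Sat 1832:Sun✓ …(5 more)… 1838:Mon✓ 1839:Tue✓ 1840:Wed 1841:Fri 1842:Sat 1843:Sun✓ 1844:Mon✓ 1845:Wed 1846:Thu 1847:Fri 1848:Sat 1849:Mon✓ 1850:Tue✓ 1851:Wed 1852:Thu
Years with five Tuesdays: 1821, 1822, 1826, 1827, 1828, 1832, 1833, 1837, 1838, 1839, 1843, 1844, 1849, 1850 → 14.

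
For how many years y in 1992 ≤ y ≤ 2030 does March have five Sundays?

17

March has 31 days; it has five Sundays when Sunday falls among the first (month-length − 28) days — i.e. when March 1 is one of Sunday/Saturday/Friday.
March 1 by year: 1992:Sun✓ 1993:Mon 1994:Tue 1995:Wed 1996:Fri✓ 1997:Sat✓ 1998:Sun✓ 1999:Mon 2000:Wed 2001:Thu 2002:Fri✓ 2003:Sat✓ 2004:Mon 2005:Tue 2006:Wed …(9 more)… 2016:Tue 2017:Wed 2018:Thu 2019:Fri✓ 2020:Sun✓ 2021:Mon 2022:Tue 2023:Wed 2024:Fri✓ 2025:Sat✓ 2026:Sun✓ 2027:Mon 2028:Wed 2029:Thu 2030:Fri✓
Years with five Sundays: 1992, 1996, 1997, 1998, 2002, 2003, 2008, 2009, 2013, 2014, 2015, 2019, 2020, 2024, 2025, 2026, 2030 → 17.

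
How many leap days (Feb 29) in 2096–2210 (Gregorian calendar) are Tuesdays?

Leap years in 2096–2210: 27 of them.
Feb 29 weekday advances by 5 (mod 7) from one leap year to the next four years later (or differs when a century non-leap intervenes).
Leap-day weekdays: 2096:Wed 2104:Fri 2108:Wed 2112:Mon 2116:Sat 2120:Thu 2124:Tue✓ 2128:Sun 2132:Fri 2136:Wed 2140:Mon 2144:Sat 2148:Thu 2152:Tue✓ 2156:Sun 2160:Fri 2164:Wed 2168:Mon 2172:Sat 2176:Thu 2180:Tue✓ 2184:Sun 2188:Fri 2192:Wed 2196:Mon 2204:Wed 2208:Mon
Tuesday: 2124, 2152, 2180 → 3.

3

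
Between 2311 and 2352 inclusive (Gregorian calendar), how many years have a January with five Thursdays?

January has 31 days; it has five Thursdays when Thursday falls among the first (month-length − 28) days — i.e. when January 1 is one of Thursday/Wednesday/Tuesday.
January 1 by year: 2311:Sun 2312:Mon 2313:Wed✓ 2314:Thu✓ 2315:Fri 2316:Sat 2317:Mon 2318:Tue✓ 2319:Wed✓ 2320:Thu✓ 2321:Sat 2322:Sun 2323:Mon 2324:Tue✓ 2325:Thu✓ …(12 more)… 2338:Sat 2339:Sun 2340:Mon 2341:Wed✓ 2342:Thu✓ 2343:Fri 2344:Sat 2345:Mon 2346:Tue✓ 2347:Wed✓ 2348:Thu✓ 2349:Sat 2350:Sun 2351:Mon 2352:Tue✓
Years with five Thursdays: 2313, 2314, 2318, 2319, 2320, 2324, 2325, 2329, 2330, 2331, 2335, 2336, 2341, 2342, 2346, 2347, 2348, 2352 → 18.

18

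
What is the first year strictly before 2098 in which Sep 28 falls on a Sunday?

From one year to the next, a fixed date's weekday advances by 1, or by 2 when a Feb 29 lies between the two dates.
2098: September 28 is Sunday.
2097: Saturday (−1)
2096: Friday (−1)
2095: Wednesday (−2)
2094: Tuesday (−1)
2093: Monday (−1)
2092: Sunday (−1)
Sep 28 falls on a Sunday in 2092.

2092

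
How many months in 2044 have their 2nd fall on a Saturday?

3

Check the 2nd of each month of 2044: Jan 2: Sat, Feb 2: Tue, Mar 2: Wed, Apr 2: Sat, May 2: Mon, Jun 2: Thu, Jul 2: Sat, Aug 2: Tue, Sep 2: Fri, Oct 2: Sun, Nov 2: Wed, Dec 2: Fri.
Saturday occurs in January, April, July — 3 months.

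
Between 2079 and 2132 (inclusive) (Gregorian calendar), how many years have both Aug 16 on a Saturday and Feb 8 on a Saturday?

Check each year's weekday for Aug 16 and Feb 8:
  2079: Wed/Wed  2080: Fri/Thu  2081: Sat/Sat ✓  2082: Sun/Sun  2083: Mon/Mon  2084: Wed/Tue  2085: Thu/Thu  2086: Fri/Fri  2087: Sat/Sat ✓  2088: Mon/Sun  2089: Tue/Tue  2090: Wed/Wed  2091: Thu/Thu  2092: Sat/Fri  …(26 more)…  2119: Wed/Wed  2120: Fri/Thu  2121: Sat/Sat ✓  2122: Sun/Sun  2123: Mon/Mon  2124: Wed/Tue  2125: Thu/Thu  2126: Fri/Fri  2127: Sat/Sat ✓  2128: Mon/Sun  2129: Tue/Tue  2130: Wed/Wed  2131: Thu/Thu  2132: Sat/Fri
Both conditions hold in: 2081, 2087, 2098, 2110, 2121, 2127 — 6.

6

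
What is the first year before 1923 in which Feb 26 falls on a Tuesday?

1918

From one year to the next, a fixed date's weekday advances by 1, or by 2 when a Feb 29 lies between the two dates.
1923: February 26 is Monday.
1922: Sunday (−1)
1921: Saturday (−1)
1920: Thursday (−2)
1919: Wednesday (−1)
1918: Tuesday (−1)
Feb 26 falls on a Tuesday in 1918.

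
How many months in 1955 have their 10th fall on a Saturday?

Check the 10th of each month of 1955: Jan 10: Mon, Feb 10: Thu, Mar 10: Thu, Apr 10: Sun, May 10: Tue, Jun 10: Fri, Jul 10: Sun, Aug 10: Wed, Sep 10: Sat, Oct 10: Mon, Nov 10: Thu, Dec 10: Sat.
Saturday occurs in September, December — 2 months.

2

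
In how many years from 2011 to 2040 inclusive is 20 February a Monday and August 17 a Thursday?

3

Check each year's weekday for 20 February and August 17:
  2011: Sun/Wed  2012: Mon/Fri  2013: Wed/Sat  2014: Thu/Sun  2015: Fri/Mon  2016: Sat/Wed  2017: Mon/Thu ✓  2018: Tue/Fri  2019: Wed/Sat  2020: Thu/Mon  2021: Sat/Tue  2022: Sun/Wed  2023: Mon/Thu ✓  2024: Tue/Sat  2025: Thu/Sun  2026: Fri/Mon  2027: Sat/Tue  2028: Sun/Thu  2029: Tue/Fri  2030: Wed/Sat  2031: Thu/Sun  2032: Fri/Tue  2033: Sun/Wed  2034: Mon/Thu ✓  2035: Tue/Fri  2036: Wed/Sun  2037: Fri/Mon  2038: Sat/Tue  2039: Sun/Wed  2040: Mon/Fri
Both conditions hold in: 2017, 2023, 2034 — 3.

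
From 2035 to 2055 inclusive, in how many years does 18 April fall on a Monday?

Track 18 April's weekday year by year (advancing +1, or +2 across a Feb 29):
  2035: Wed  2036: Fri (+2)  2037: Sat (+1)  2038: Sun (+1)  2039: Mon (+1) ✓
  2040: Wed (+2)  2041: Thu (+1)  2042: Fri (+1)  2043: Sat (+1)  2044: Mon (+2) ✓
  2045: Tue (+1)  2046: Wed (+1)  2047: Thu (+1)  2048: Sat (+2)  2049: Sun (+1)
  2050: Mon (+1) ✓  2051: Tue (+1)  2052: Thu (+2)  2053: Fri (+1)  2054: Sat (+1)
  2055: Sun (+1)
Monday years: 2039, 2044, 2050 — 3 in total.

3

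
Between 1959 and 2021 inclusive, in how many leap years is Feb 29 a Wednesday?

2

Leap years in 1959–2021: 16 of them.
Feb 29 weekday advances by 5 (mod 7) from one leap year to the next four years later (or differs when a century non-leap intervenes).
Leap-day weekdays: 1960:Mon 1964:Sat 1968:Thu 1972:Tue 1976:Sun 1980:Fri 1984:Wed✓ 1988:Mon 1992:Sat 1996:Thu 2000:Tue 2004:Sun 2008:Fri 2012:Wed✓ 2016:Mon 2020:Sat
Wednesday: 1984, 2012 → 2.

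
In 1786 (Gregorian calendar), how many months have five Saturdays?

A month of length L has five Saturdays iff its first Saturday is on day ≤ L−28 (so day 1–3 in a 31-day month, 1–2 in a 30-day month, day 1 in a leap February).
Checking each month of 1786: Jan starts Sun (31d); Feb starts Wed (28d); Mar starts Wed (31d); Apr starts Sat (30d) ✓; May starts Mon (31d); Jun starts Thu (30d); Jul starts Sat (31d) ✓; Aug starts Tue (31d); Sep starts Fri (30d) ✓; Oct starts Sun (31d); Nov starts Wed (30d); Dec starts Fri (31d) ✓.
Five-Saturday months: April, July, September, December → 4.

4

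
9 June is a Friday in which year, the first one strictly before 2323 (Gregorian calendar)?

From one year to the next, a fixed date's weekday advances by 1, or by 2 when a Feb 29 lies between the two dates.
2323: June 9 is Saturday.
2322: Friday (−1)
9 June falls on a Friday in 2322.

2322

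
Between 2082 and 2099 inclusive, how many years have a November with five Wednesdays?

4

November has 30 days; it has five Wednesdays when Wednesday falls among the first (month-length − 28) days — i.e. when November 1 is one of Wednesday/Tuesday.
November 1 by year: 2082:Sun 2083:Mon 2084:Wed✓ 2085:Thu 2086:Fri 2087:Sat 2088:Mon 2089:Tue✓ 2090:Wed✓ 2091:Thu 2092:Sat 2093:Sun 2094:Mon 2095:Tue✓ 2096:Thu 2097:Fri 2098:Sat 2099:Sun
Years with five Wednesdays: 2084, 2089, 2090, 2095 → 4.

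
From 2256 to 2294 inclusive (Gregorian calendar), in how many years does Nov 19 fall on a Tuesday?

Track Nov 19's weekday year by year (advancing +1, or +2 across a Feb 29):
  2256: Wed  2257: Thu (+1)  2258: Fri (+1)  2259: Sat (+1)  2260: Mon (+2)
  2261: Tue (+1) ✓  2262: Wed (+1)  2263: Thu (+1)  2264: Sat (+2)  2265: Sun (+1)
  2266: Mon (+1)  2267: Tue (+1) ✓  2268: Thu (+2)  2269: Fri (+1)  … (11 more years) …
  2281: Sat (+1)  2282: Sun (+1)  2283: Mon (+1)  2284: Wed (+2)  2285: Thu (+1)
  2286: Fri (+1)  2287: Sat (+1)  2288: Mon (+2)  2289: Tue (+1) ✓  2290: Wed (+1)
  2291: Thu (+1)  2292: Sat (+2)  2293: Sun (+1)  2294: Mon (+1)
Tuesday years: 2261, 2267, 2272, 2278, 2289 — 5 in total.

5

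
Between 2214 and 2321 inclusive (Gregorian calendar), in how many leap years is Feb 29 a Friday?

3

Leap years in 2214–2321: 26 of them.
Feb 29 weekday advances by 5 (mod 7) from one leap year to the next four years later (or differs when a century non-leap intervenes).
Leap-day weekdays: 2216:Thu 2220:Tue 2224:Sun 2228:Fri✓ 2232:Wed 2236:Mon 2240:Sat 2244:Thu 2248:Tue 2252:Sun 2256:Fri✓ 2260:Wed 2264:Mon 2268:Sat 2272:Thu 2276:Tue 2280:Sun 2284:Fri✓ 2288:Wed 2292:Mon 2296:Sat 2304:Mon 2308:Sat 2312:Thu 2316:Tue 2320:Sun
Friday: 2228, 2256, 2284 → 3.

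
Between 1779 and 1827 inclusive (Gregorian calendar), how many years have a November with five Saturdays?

14

November has 30 days; it has five Saturdays when Saturday falls among the first (month-length − 28) days — i.e. when November 1 is one of Saturday/Friday.
November 1 by year: 1779:Mon 1780:Wed 1781:Thu 1782:Fri✓ 1783:Sat✓ 1784:Mon 1785:Tue 1786:Wed 1787:Thu 1788:Sat✓ 1789:Sun 1790:Mon 1791:Tue 1792:Thu 1793:Fri✓ …(19 more)… 1813:Mon 1814:Tue 1815:Wed 1816:Fri✓ 1817:Sat✓ 1818:Sun 1819:Mon 1820:Wed 1821:Thu 1822:Fri✓ 1823:Sat✓ 1824:Mon 1825:Tue 1826:Wed 1827:Thu
Years with five Saturdays: 1782, 1783, 1788, 1793, 1794, 1799, 1800, 1805, 1806, 1811, 1816, 1817, 1822, 1823 → 14.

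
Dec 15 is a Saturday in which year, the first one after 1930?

1934

From one year to the next, a fixed date's weekday advances by 1, or by 2 when a Feb 29 lies between the two dates.
1930: December 15 is Monday.
1931: Tuesday (+1)
1932: Thursday (+2)
1933: Friday (+1)
1934: Saturday (+1)
Dec 15 falls on a Saturday in 1934.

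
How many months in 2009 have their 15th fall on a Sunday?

3

Check the 15th of each month of 2009: Jan 15: Thu, Feb 15: Sun, Mar 15: Sun, Apr 15: Wed, May 15: Fri, Jun 15: Mon, Jul 15: Wed, Aug 15: Sat, Sep 15: Tue, Oct 15: Thu, Nov 15: Sun, Dec 15: Tue.
Sunday occurs in February, March, November — 3 months.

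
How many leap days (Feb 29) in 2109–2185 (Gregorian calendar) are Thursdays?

Leap years in 2109–2185: 19 of them.
Feb 29 weekday advances by 5 (mod 7) from one leap year to the next four years later (or differs when a century non-leap intervenes).
Leap-day weekdays: 2112:Mon 2116:Sat 2120:Thu✓ 2124:Tue 2128:Sun 2132:Fri 2136:Wed 2140:Mon 2144:Sat 2148:Thu✓ 2152:Tue 2156:Sun 2160:Fri 2164:Wed 2168:Mon 2172:Sat 2176:Thu✓ 2180:Tue 2184:Sun
Thursday: 2120, 2148, 2176 → 3.

3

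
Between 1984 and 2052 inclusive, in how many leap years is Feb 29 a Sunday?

2

Leap years in 1984–2052: 18 of them.
Feb 29 weekday advances by 5 (mod 7) from one leap year to the next four years later (or differs when a century non-leap intervenes).
Leap-day weekdays: 1984:Wed 1988:Mon 1992:Sat 1996:Thu 2000:Tue 2004:Sun✓ 2008:Fri 2012:Wed 2016:Mon 2020:Sat 2024:Thu 2028:Tue 2032:Sun✓ 2036:Fri 2040:Wed 2044:Mon 2048:Sat 2052:Thu
Sunday: 2004, 2032 → 2.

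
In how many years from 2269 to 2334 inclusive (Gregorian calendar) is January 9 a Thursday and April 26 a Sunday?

2

Check each year's weekday for January 9 and April 26:
  2269: Sat/Mon  2270: Sun/Tue  2271: Mon/Wed  2272: Tue/Fri  2273: Thu/Sat  2274: Fri/Sun  2275: Sat/Mon  2276: Sun/Wed  2277: Tue/Thu  2278: Wed/Fri  2279: Thu/Sat  2280: Fri/Mon  2281: Sun/Tue  2282: Mon/Wed  …(38 more)…  2321: Sun/Tue  2322: Mon/Wed  2323: Tue/Thu  2324: Wed/Sat  2325: Fri/Sun  2326: Sat/Mon  2327: Sun/Tue  2328: Mon/Thu  2329: Wed/Fri  2330: Thu/Sat  2331: Fri/Sun  2332: Sat/Tue  2333: Mon/Wed  2334: Tue/Thu
Both conditions hold in: 2296, 2308 — 2.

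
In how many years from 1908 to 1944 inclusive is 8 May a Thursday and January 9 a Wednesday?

Check each year's weekday for 8 May and January 9:
  1908: Fri/Thu  1909: Sat/Sat  1910: Sun/Sun  1911: Mon/Mon  1912: Wed/Tue  1913: Thu/Thu  1914: Fri/Fri  1915: Sat/Sat  1916: Mon/Sun  1917: Tue/Tue  1918: Wed/Wed  1919: Thu/Thu  1920: Sat/Fri  1921: Sun/Sun  …(9 more)…  1931: Fri/Fri  1932: Sun/Sat  1933: Mon/Mon  1934: Tue/Tue  1935: Wed/Wed  1936: Fri/Thu  1937: Sat/Sat  1938: Sun/Sun  1939: Mon/Mon  1940: Wed/Tue  1941: Thu/Thu  1942: Fri/Fri  1943: Sat/Sat  1944: Mon/Sun
Both conditions hold in: 1924 — 1.

1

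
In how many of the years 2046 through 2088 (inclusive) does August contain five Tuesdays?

August has 31 days; it has five Tuesdays when Tuesday falls among the first (month-length − 28) days — i.e. when August 1 is one of Tuesday/Monday/Sunday.
August 1 by year: 2046:Wed 2047:Thu 2048:Sat 2049:Sun✓ 2050:Mon✓ 2051:Tue✓ 2052:Thu 2053:Fri 2054:Sat 2055:Sun✓ 2056:Tue✓ 2057:Wed 2058:Thu 2059:Fri 2060:Sun✓ …(13 more)… 2074:Wed 2075:Thu 2076:Sat 2077:Sun✓ 2078:Mon✓ 2079:Tue✓ 2080:Thu 2081:Fri 2082:Sat 2083:Sun✓ 2084:Tue✓ 2085:Wed 2086:Thu 2087:Fri 2088:Sun✓
Years with five Tuesdays: 2049, 2050, 2051, 2055, 2056, 2060, 2061, 2062, 2066, 2067, 2072, 2073, 2077, 2078, 2079, 2083, 2084, 2088 → 18.

18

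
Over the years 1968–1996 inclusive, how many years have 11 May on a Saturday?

5

Track 11 May's weekday year by year (advancing +1, or +2 across a Feb 29):
  1968: Sat ✓  1969: Sun (+1)  1970: Mon (+1)  1971: Tue (+1)  1972: Thu (+2)
  1973: Fri (+1)  1974: Sat (+1) ✓  1975: Sun (+1)  1976: Tue (+2)  1977: Wed (+1)
  1978: Thu (+1)  1979: Fri (+1)  1980: Sun (+2)  1981: Mon (+1)  1982: Tue (+1)
  1983: Wed (+1)  1984: Fri (+2)  1985: Sat (+1) ✓  1986: Sun (+1)  1987: Mon (+1)
  1988: Wed (+2)  1989: Thu (+1)  1990: Fri (+1)  1991: Sat (+1) ✓  1992: Mon (+2)
  1993: Tue (+1)  1994: Wed (+1)  1995: Thu (+1)  1996: Sat (+2) ✓
Saturday years: 1968, 1974, 1985, 1991, 1996 — 5 in total.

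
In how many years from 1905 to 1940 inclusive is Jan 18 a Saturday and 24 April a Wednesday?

Check each year's weekday for Jan 18 and 24 April:
  1905: Wed/Mon  1906: Thu/Tue  1907: Fri/Wed  1908: Sat/Fri  1909: Mon/Sat  1910: Tue/Sun  1911: Wed/Mon  1912: Thu/Wed  1913: Sat/Thu  1914: Sun/Fri  1915: Mon/Sat  1916: Tue/Mon  1917: Thu/Tue  1918: Fri/Wed  …(8 more)…  1927: Tue/Sun  1928: Wed/Tue  1929: Fri/Wed  1930: Sat/Thu  1931: Sun/Fri  1932: Mon/Sun  1933: Wed/Mon  1934: Thu/Tue  1935: Fri/Wed  1936: Sat/Fri  1937: Mon/Sat  1938: Tue/Sun  1939: Wed/Mon  1940: Thu/Wed
Both conditions hold in: no year — 0.

0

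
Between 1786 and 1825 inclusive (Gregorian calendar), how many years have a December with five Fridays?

December has 31 days; it has five Fridays when Friday falls among the first (month-length − 28) days — i.e. when December 1 is one of Friday/Thursday/Wednesday.
December 1 by year: 1786:Fri✓ 1787:Sat 1788:Mon 1789:Tue 1790:Wed✓ 1791:Thu✓ 1792:Sat 1793:Sun 1794:Mon 1795:Tue 1796:Thu✓ 1797:Fri✓ 1798:Sat 1799:Sun 1800:Mon …(10 more)… 1811:Sun 1812:Tue 1813:Wed✓ 1814:Thu✓ 1815:Fri✓ 1816:Sun 1817:Mon 1818:Tue 1819:Wed✓ 1820:Fri✓ 1821:Sat 1822:Sun 1823:Mon 1824:Wed✓ 1825:Thu✓
Years with five Fridays: 1786, 1790, 1791, 1796, 1797, 1802, 1803, 1808, 1809, 1813, 1814, 1815, 1819, 1820, 1824, 1825 → 16.

16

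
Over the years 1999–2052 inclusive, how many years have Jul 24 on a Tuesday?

Track Jul 24's weekday year by year (advancing +1, or +2 across a Feb 29):
  1999: Sat  2000: Mon (+2)  2001: Tue (+1) ✓  2002: Wed (+1)  2003: Thu (+1)
  2004: Sat (+2)  2005: Sun (+1)  2006: Mon (+1)  2007: Tue (+1) ✓  2008: Thu (+2)
  2009: Fri (+1)  2010: Sat (+1)  2011: Sun (+1)  2012: Tue (+2) ✓  … (26 more years) …
  2039: Sun (+1)  2040: Tue (+2) ✓  2041: Wed (+1)  2042: Thu (+1)  2043: Fri (+1)
  2044: Sun (+2)  2045: Mon (+1)  2046: Tue (+1) ✓  2047: Wed (+1)  2048: Fri (+2)
  2049: Sat (+1)  2050: Sun (+1)  2051: Mon (+1)  2052: Wed (+2)
Tuesday years: 2001, 2007, 2012, 2018, 2029, 2035, 2040, 2046 — 8 in total.

8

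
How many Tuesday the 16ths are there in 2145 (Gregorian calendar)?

Check the 16th of each month of 2145: Jan 16: Sat, Feb 16: Tue, Mar 16: Tue, Apr 16: Fri, May 16: Sun, Jun 16: Wed, Jul 16: Fri, Aug 16: Mon, Sep 16: Thu, Oct 16: Sat, Nov 16: Tue, Dec 16: Thu.
Tuesday occurs in February, March, November — 3 months.

3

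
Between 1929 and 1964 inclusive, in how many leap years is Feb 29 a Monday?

2

Leap years in 1929–1964: 9 of them.
Feb 29 weekday advances by 5 (mod 7) from one leap year to the next four years later (or differs when a century non-leap intervenes).
Leap-day weekdays: 1932:Mon✓ 1936:Sat 1940:Thu 1944:Tue 1948:Sun 1952:Fri 1956:Wed 1960:Mon✓ 1964:Sat
Monday: 1932, 1960 → 2.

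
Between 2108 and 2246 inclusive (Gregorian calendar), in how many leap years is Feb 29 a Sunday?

Leap years in 2108–2246: 34 of them.
Feb 29 weekday advances by 5 (mod 7) from one leap year to the next four years later (or differs when a century non-leap intervenes).
Leap-day weekdays: 2108:Wed 2112:Mon 2116:Sat 2120:Thu 2124:Tue 2128:Sun✓ 2132:Fri 2136:Wed 2140:Mon 2144:Sat 2148:Thu 2152:Tue 2156:Sun✓ …(8 more)… 2192:Wed 2196:Mon 2204:Wed 2208:Mon 2212:Sat 2216:Thu 2220:Tue 2224:Sun✓ 2228:Fri 2232:Wed 2236:Mon 2240:Sat 2244:Thu
Sunday: 2128, 2156, 2184, 2224 → 4.

4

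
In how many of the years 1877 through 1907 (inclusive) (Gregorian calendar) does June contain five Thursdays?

June has 30 days; it has five Thursdays when Thursday falls among the first (month-length − 28) days — i.e. when June 1 is one of Thursday/Wednesday.
June 1 by year: 1877:Fri 1878:Sat 1879:Sun 1880:Tue 1881:Wed✓ 1882:Thu✓ 1883:Fri 1884:Sun 1885:Mon 1886:Tue 1887:Wed✓ 1888:Fri 1889:Sat 1890:Sun 1891:Mon 1892:Wed✓ 1893:Thu✓ 1894:Fri 1895:Sat 1896:Mon 1897:Tue 1898:Wed✓ 1899:Thu✓ 1900:Fri 1901:Sat 1902:Sun 1903:Mon 1904:Wed✓ 1905:Thu✓ 1906:Fri 1907:Sat
Years with five Thursdays: 1881, 1882, 1887, 1892, 1893, 1898, 1899, 1904, 1905 → 9.

9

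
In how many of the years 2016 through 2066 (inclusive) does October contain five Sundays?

October has 31 days; it has five Sundays when Sunday falls among the first (month-length − 28) days — i.e. when October 1 is one of Sunday/Saturday/Friday.
October 1 by year: 2016:Sat✓ 2017:Sun✓ 2018:Mon 2019:Tue 2020:Thu 2021:Fri✓ 2022:Sat✓ 2023:Sun✓ 2024:Tue 2025:Wed 2026:Thu 2027:Fri✓ 2028:Sun✓ 2029:Mon 2030:Tue …(21 more)… 2052:Tue 2053:Wed 2054:Thu 2055:Fri✓ 2056:Sun✓ 2057:Mon 2058:Tue 2059:Wed 2060:Fri✓ 2061:Sat✓ 2062:Sun✓ 2063:Mon 2064:Wed 2065:Thu 2066:Fri✓
Years with five Sundays: 2016, 2017, 2021, 2022, 2023, 2027, 2028, 2032, 2033, 2034, 2038, 2039, 2044, 2045, 2049, 2050, 2051, 2055, 2056, 2060, 2061, 2062, 2066 → 23.

23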